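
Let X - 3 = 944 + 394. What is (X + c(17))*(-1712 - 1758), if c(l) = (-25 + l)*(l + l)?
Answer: -3709430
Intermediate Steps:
c(l) = 2*l*(-25 + l) (c(l) = (-25 + l)*(2*l) = 2*l*(-25 + l))
X = 1341 (X = 3 + (944 + 394) = 3 + 1338 = 1341)
(X + c(17))*(-1712 - 1758) = (1341 + 2*17*(-25 + 17))*(-1712 - 1758) = (1341 + 2*17*(-8))*(-3470) = (1341 - 272)*(-3470) = 1069*(-3470) = -3709430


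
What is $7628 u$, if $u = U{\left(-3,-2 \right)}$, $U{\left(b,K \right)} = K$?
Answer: $-15256$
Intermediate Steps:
$u = -2$
$7628 u = 7628 \left(-2\right) = -15256$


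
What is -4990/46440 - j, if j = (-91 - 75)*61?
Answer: 47024645/4644 ≈ 10126.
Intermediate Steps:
j = -10126 (j = -166*61 = -10126)
-4990/46440 - j = -4990/46440 - 1*(-10126) = -4990*1/46440 + 10126 = -499/4644 + 10126 = 47024645/4644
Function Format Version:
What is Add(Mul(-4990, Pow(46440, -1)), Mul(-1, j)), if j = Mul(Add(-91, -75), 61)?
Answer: Rational(47024645, 4644) ≈ 10126.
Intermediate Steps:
j = -10126 (j = Mul(-166, 61) = -10126)
Add(Mul(-4990, Pow(46440, -1)), Mul(-1, j)) = Add(Mul(-4990, Pow(46440, -1)), Mul(-1, -10126)) = Add(Mul(-4990, Rational(1, 46440)), 10126) = Add(Rational(-499, 4644), 10126) = Rational(47024645, 4644)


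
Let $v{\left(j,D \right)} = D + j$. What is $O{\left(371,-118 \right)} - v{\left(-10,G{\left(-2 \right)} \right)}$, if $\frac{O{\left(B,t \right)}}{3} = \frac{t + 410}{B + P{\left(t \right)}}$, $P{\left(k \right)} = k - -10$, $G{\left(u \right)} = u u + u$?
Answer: $\frac{2980}{263} \approx 11.331$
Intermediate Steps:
$G{\left(u \right)} = u + u^{2}$ ($G{\left(u \right)} = u^{2} + u = u + u^{2}$)
$P{\left(k \right)} = 10 + k$ ($P{\left(k \right)} = k + 10 = 10 + k$)
$O{\left(B,t \right)} = \frac{3 \left(410 + t\right)}{10 + B + t}$ ($O{\left(B,t \right)} = 3 \frac{t + 410}{B + \left(10 + t\right)} = 3 \frac{410 + t}{10 + B + t} = \frac{3 \left(410 + t\right)}{10 + B + t}$)
$O{\left(371,-118 \right)} - v{\left(-10,G{\left(-2 \right)} \right)} = \frac{3 \left(410 - 118\right)}{10 + 371 - 118} - \left(- 2 \left(1 - 2\right) - 10\right) = 3 \cdot \frac{1}{263} \cdot 292 - \left(\left(-2\right) \left(-1\right) - 10\right) = 3 \cdot \frac{1}{263} \cdot 292 - \left(2 - 10\right) = \frac{876}{263} - -8 = \frac{876}{263} + 8 = \frac{2980}{263}$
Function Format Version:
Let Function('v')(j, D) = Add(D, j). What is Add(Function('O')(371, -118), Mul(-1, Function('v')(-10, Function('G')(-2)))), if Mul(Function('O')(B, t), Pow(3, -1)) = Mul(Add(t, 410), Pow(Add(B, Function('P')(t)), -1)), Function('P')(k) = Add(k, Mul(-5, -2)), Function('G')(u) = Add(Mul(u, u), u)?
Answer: Rational(2980, 263) ≈ 11.331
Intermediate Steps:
Function('G')(u) = Add(u, Pow(u, 2)) (Function('G')(u) = Add(Pow(u, 2), u) = Add(u, Pow(u, 2)))
Function('P')(k) = Add(10, k) (Function('P')(k) = Add(k, 10) = Add(10, k))
Function('O')(B, t) = Mul(3, Pow(Add(10, B, t), -1), Add(410, t)) (Function('O')(B, t) = Mul(3, Mul(Add(t, 410), Pow(Add(B, Add(10, t)), -1))) = Mul(3, Mul(Add(410, t), Pow(Add(10, B, t), -1))) = Mul(3, Mul(Pow(Add(10, B, t), -1), Add(410, t))) = Mul(3, Pow(Add(10, B, t), -1), Add(410, t)))
Add(Function('O')(371, -118), Mul(-1, Function('v')(-10, Function('G')(-2)))) = Add(Mul(3, Pow(Add(10, 371, -118), -1), Add(410, -118)), Mul(-1, Add(Mul(-2, Add(1, -2)), -10))) = Add(Mul(3, Pow(263, -1), 292), Mul(-1, Add(Mul(-2, -1), -10))) = Add(Mul(3, Rational(1, 263), 292), Mul(-1, Add(2, -10))) = Add(Rational(876, 263), Mul(-1, -8)) = Add(Rational(876, 263), 8) = Rational(2980, 263)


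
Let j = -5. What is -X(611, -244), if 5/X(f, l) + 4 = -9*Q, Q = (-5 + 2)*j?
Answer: 5/139 ≈ 0.035971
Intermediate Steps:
Q = 15 (Q = (-5 + 2)*(-5) = -3*(-5) = 15)
X(f, l) = -5/139 (X(f, l) = 5/(-4 - 9*15) = 5/(-4 - 135) = 5/(-139) = 5*(-1/139) = -5/139)
-X(611, -244) = -1*(-5/139) = 5/139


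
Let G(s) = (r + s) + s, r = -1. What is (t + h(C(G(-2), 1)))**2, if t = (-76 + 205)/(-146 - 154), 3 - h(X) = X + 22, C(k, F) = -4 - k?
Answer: 4173849/10000 ≈ 417.38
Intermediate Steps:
G(s) = -1 + 2*s (G(s) = (-1 + s) + s = -1 + 2*s)
h(X) = -19 - X (h(X) = 3 - (X + 22) = 3 - (22 + X) = 3 + (-22 - X) = -19 - X)
t = -43/100 (t = 129/(-300) = 129*(-1/300) = -43/100 ≈ -0.43000)
(t + h(C(G(-2), 1)))**2 = (-43/100 + (-19 - (-4 - (-1 + 2*(-2)))))**2 = (-43/100 + (-19 - (-4 - (-1 - 4))))**2 = (-43/100 + (-19 - (-4 - 1*(-5))))**2 = (-43/100 + (-19 - (-4 + 5)))**2 = (-43/100 + (-19 - 1*1))**2 = (-43/100 + (-19 - 1))**2 = (-43/100 - 20)**2 = (-2043/100)**2 = 4173849/10000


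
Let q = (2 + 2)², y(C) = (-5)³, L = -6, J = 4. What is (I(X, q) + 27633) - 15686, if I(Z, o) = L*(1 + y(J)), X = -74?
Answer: 12691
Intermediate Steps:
y(C) = -125
q = 16 (q = 4² = 16)
I(Z, o) = 744 (I(Z, o) = -6*(1 - 125) = -6*(-124) = 744)
(I(X, q) + 27633) - 15686 = (744 + 27633) - 15686 = 28377 - 15686 = 12691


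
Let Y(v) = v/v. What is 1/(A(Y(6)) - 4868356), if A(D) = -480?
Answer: -1/4868836 ≈ -2.0539e-7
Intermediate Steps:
Y(v) = 1
1/(A(Y(6)) - 4868356) = 1/(-480 - 4868356) = 1/(-4868836) = -1/4868836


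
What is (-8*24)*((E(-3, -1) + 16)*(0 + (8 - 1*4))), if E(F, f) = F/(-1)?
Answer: -14592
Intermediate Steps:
E(F, f) = -F (E(F, f) = F*(-1) = -F)
(-8*24)*((E(-3, -1) + 16)*(0 + (8 - 1*4))) = (-8*24)*((-1*(-3) + 16)*(0 + (8 - 1*4))) = -192*(3 + 16)*(0 + (8 - 4)) = -3648*(0 + 4) = -3648*4 = -192*76 = -14592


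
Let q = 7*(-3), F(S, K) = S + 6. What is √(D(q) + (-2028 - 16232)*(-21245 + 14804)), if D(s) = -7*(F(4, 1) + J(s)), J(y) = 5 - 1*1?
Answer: √117612562 ≈ 10845.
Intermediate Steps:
J(y) = 4 (J(y) = 5 - 1 = 4)
F(S, K) = 6 + S
q = -21
D(s) = -98 (D(s) = -7*((6 + 4) + 4) = -7*(10 + 4) = -7*14 = -98)
√(D(q) + (-2028 - 16232)*(-21245 + 14804)) = √(-98 + (-2028 - 16232)*(-21245 + 14804)) = √(-98 - 18260*(-6441)) = √(-98 + 117612660) = √117612562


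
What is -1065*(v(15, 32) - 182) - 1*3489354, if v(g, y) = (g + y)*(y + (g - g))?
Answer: -4897284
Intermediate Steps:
v(g, y) = y*(g + y) (v(g, y) = (g + y)*(y + 0) = (g + y)*y = y*(g + y))
-1065*(v(15, 32) - 182) - 1*3489354 = -1065*(32*(15 + 32) - 182) - 1*3489354 = -1065*(32*47 - 182) - 3489354 = -1065*(1504 - 182) - 3489354 = -1065*1322 - 3489354 = -1407930 - 3489354 = -4897284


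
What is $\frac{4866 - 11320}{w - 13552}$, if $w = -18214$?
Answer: $\frac{461}{2269} \approx 0.20317$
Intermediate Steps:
$\frac{4866 - 11320}{w - 13552} = \frac{4866 - 11320}{-18214 - 13552} = \frac{4866 - 11320}{-31766} = \left(4866 - 11320\right) \left(- \frac{1}{31766}\right) = \left(-6454\right) \left(- \frac{1}{31766}\right) = \frac{461}{2269}$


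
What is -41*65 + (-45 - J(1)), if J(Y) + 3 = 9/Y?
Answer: -2716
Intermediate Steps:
J(Y) = -3 + 9/Y
-41*65 + (-45 - J(1)) = -41*65 + (-45 - (-3 + 9/1)) = -2665 + (-45 - (-3 + 9*1)) = -2665 + (-45 - (-3 + 9)) = -2665 + (-45 - 1*6) = -2665 + (-45 - 6) = -2665 - 51 = -2716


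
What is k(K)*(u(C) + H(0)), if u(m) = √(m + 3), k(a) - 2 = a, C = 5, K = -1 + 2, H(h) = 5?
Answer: 15 + 6*√2 ≈ 23.485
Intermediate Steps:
K = 1
k(a) = 2 + a
u(m) = √(3 + m)
k(K)*(u(C) + H(0)) = (2 + 1)*(√(3 + 5) + 5) = 3*(√8 + 5) = 3*(2*√2 + 5) = 3*(5 + 2*√2) = 15 + 6*√2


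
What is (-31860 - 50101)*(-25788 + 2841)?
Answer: 1880759067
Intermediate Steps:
(-31860 - 50101)*(-25788 + 2841) = -81961*(-22947) = 1880759067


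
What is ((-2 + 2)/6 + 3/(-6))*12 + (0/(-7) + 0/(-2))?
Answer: -6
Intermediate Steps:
((-2 + 2)/6 + 3/(-6))*12 + (0/(-7) + 0/(-2)) = (0*(⅙) + 3*(-⅙))*12 + (0*(-⅐) + 0*(-½)) = (0 - ½)*12 + (0 + 0) = -½*12 + 0 = -6 + 0 = -6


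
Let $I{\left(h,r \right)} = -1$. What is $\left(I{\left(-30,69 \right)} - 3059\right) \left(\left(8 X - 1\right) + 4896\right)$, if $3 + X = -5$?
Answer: $-14782860$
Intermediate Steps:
$X = -8$ ($X = -3 - 5 = -8$)
$\left(I{\left(-30,69 \right)} - 3059\right) \left(\left(8 X - 1\right) + 4896\right) = \left(-1 - 3059\right) \left(\left(8 \left(-8\right) - 1\right) + 4896\right) = - 3060 \left(\left(-64 - 1\right) + 4896\right) = - 3060 \left(-65 + 4896\right) = \left(-3060\right) 4831 = -14782860$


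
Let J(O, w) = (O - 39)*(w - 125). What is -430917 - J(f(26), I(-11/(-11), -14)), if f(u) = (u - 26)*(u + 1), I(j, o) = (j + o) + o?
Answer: -436845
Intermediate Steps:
I(j, o) = j + 2*o
f(u) = (1 + u)*(-26 + u) (f(u) = (-26 + u)*(1 + u) = (1 + u)*(-26 + u))
J(O, w) = (-125 + w)*(-39 + O) (J(O, w) = (-39 + O)*(-125 + w) = (-125 + w)*(-39 + O))
-430917 - J(f(26), I(-11/(-11), -14)) = -430917 - (4875 - 125*(-26 + 26**2 - 25*26) - 39*(-11/(-11) + 2*(-14)) + (-26 + 26**2 - 25*26)*(-11/(-11) + 2*(-14))) = -430917 - (4875 - 125*(-26 + 676 - 650) - 39*(-11*(-1/11) - 28) + (-26 + 676 - 650)*(-11*(-1/11) - 28)) = -430917 - (4875 - 125*0 - 39*(1 - 28) + 0*(1 - 28)) = -430917 - (4875 + 0 - 39*(-27) + 0*(-27)) = -430917 - (4875 + 0 + 1053 + 0) = -430917 - 1*5928 = -430917 - 5928 = -436845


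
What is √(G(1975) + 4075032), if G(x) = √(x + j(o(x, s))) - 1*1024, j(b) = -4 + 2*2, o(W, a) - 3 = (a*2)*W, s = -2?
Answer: √(4074008 + 5*√79) ≈ 2018.4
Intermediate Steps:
o(W, a) = 3 + 2*W*a (o(W, a) = 3 + (a*2)*W = 3 + (2*a)*W = 3 + 2*W*a)
j(b) = 0 (j(b) = -4 + 4 = 0)
G(x) = -1024 + √x (G(x) = √(x + 0) - 1*1024 = √x - 1024 = -1024 + √x)
√(G(1975) + 4075032) = √((-1024 + √1975) + 4075032) = √((-1024 + 5*√79) + 4075032) = √(4074008 + 5*√79)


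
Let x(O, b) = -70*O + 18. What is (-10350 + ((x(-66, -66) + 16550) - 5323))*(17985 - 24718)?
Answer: -37132495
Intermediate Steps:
x(O, b) = 18 - 70*O
(-10350 + ((x(-66, -66) + 16550) - 5323))*(17985 - 24718) = (-10350 + (((18 - 70*(-66)) + 16550) - 5323))*(17985 - 24718) = (-10350 + (((18 + 4620) + 16550) - 5323))*(-6733) = (-10350 + ((4638 + 16550) - 5323))*(-6733) = (-10350 + (21188 - 5323))*(-6733) = (-10350 + 15865)*(-6733) = 5515*(-6733) = -37132495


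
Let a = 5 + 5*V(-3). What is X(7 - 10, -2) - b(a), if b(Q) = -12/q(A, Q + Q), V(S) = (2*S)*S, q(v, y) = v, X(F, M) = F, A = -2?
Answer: -9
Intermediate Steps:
V(S) = 2*S²
a = 95 (a = 5 + 5*(2*(-3)²) = 5 + 5*(2*9) = 5 + 5*18 = 5 + 90 = 95)
b(Q) = 6 (b(Q) = -12/(-2) = -12*(-½) = 6)
X(7 - 10, -2) - b(a) = (7 - 10) - 1*6 = -3 - 6 = -9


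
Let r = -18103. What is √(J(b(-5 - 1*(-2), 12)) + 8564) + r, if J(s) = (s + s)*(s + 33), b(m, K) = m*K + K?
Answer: -18103 + 2*√2033 ≈ -18013.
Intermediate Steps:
b(m, K) = K + K*m (b(m, K) = K*m + K = K + K*m)
J(s) = 2*s*(33 + s) (J(s) = (2*s)*(33 + s) = 2*s*(33 + s))
√(J(b(-5 - 1*(-2), 12)) + 8564) + r = √(2*(12*(1 + (-5 - 1*(-2))))*(33 + 12*(1 + (-5 - 1*(-2)))) + 8564) - 18103 = √(2*(12*(1 + (-5 + 2)))*(33 + 12*(1 + (-5 + 2))) + 8564) - 18103 = √(2*(12*(1 - 3))*(33 + 12*(1 - 3)) + 8564) - 18103 = √(2*(12*(-2))*(33 + 12*(-2)) + 8564) - 18103 = √(2*(-24)*(33 - 24) + 8564) - 18103 = √(2*(-24)*9 + 8564) - 18103 = √(-432 + 8564) - 18103 = √8132 - 18103 = 2*√2033 - 18103 = -18103 + 2*√2033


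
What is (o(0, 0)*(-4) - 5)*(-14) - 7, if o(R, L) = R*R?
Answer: 63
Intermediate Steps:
o(R, L) = R²
(o(0, 0)*(-4) - 5)*(-14) - 7 = (0²*(-4) - 5)*(-14) - 7 = (0*(-4) - 5)*(-14) - 7 = (0 - 5)*(-14) - 7 = -5*(-14) - 7 = 70 - 7 = 63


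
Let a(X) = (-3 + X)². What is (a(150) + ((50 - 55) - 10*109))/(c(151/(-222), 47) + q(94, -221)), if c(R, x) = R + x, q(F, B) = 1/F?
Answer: 53510769/120853 ≈ 442.78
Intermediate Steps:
(a(150) + ((50 - 55) - 10*109))/(c(151/(-222), 47) + q(94, -221)) = ((-3 + 150)² + ((50 - 55) - 10*109))/((151/(-222) + 47) + 1/94) = (147² + (-5 - 1090))/((151*(-1/222) + 47) + 1/94) = (21609 - 1095)/((-151/222 + 47) + 1/94) = 20514/(10283/222 + 1/94) = 20514/(241706/5217) = 20514*(5217/241706) = 53510769/120853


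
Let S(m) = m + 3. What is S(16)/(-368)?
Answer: -19/368 ≈ -0.051630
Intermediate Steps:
S(m) = 3 + m
S(16)/(-368) = (3 + 16)/(-368) = 19*(-1/368) = -19/368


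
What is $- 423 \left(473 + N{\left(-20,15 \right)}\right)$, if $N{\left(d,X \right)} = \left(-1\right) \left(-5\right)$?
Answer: $-202194$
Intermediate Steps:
$N{\left(d,X \right)} = 5$
$- 423 \left(473 + N{\left(-20,15 \right)}\right) = - 423 \left(473 + 5\right) = \left(-423\right) 478 = -202194$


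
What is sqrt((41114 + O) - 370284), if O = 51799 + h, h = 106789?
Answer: 67*I*sqrt(38) ≈ 413.02*I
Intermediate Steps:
O = 158588 (O = 51799 + 106789 = 158588)
sqrt((41114 + O) - 370284) = sqrt((41114 + 158588) - 370284) = sqrt(199702 - 370284) = sqrt(-170582) = 67*I*sqrt(38)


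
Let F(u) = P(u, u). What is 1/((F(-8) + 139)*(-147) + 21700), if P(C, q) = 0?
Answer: 1/1267 ≈ 0.00078927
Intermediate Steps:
F(u) = 0
1/((F(-8) + 139)*(-147) + 21700) = 1/((0 + 139)*(-147) + 21700) = 1/(139*(-147) + 21700) = 1/(-20433 + 21700) = 1/1267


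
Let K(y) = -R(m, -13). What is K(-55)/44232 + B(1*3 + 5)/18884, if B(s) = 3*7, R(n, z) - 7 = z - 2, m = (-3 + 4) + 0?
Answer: 134993/104409636 ≈ 0.0012929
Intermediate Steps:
m = 1 (m = 1 + 0 = 1)
R(n, z) = 5 + z (R(n, z) = 7 + (z - 2) = 7 + (-2 + z) = 5 + z)
K(y) = 8 (K(y) = -(5 - 13) = -1*(-8) = 8)
B(s) = 21
K(-55)/44232 + B(1*3 + 5)/18884 = 8/44232 + 21/18884 = 8*(1/44232) + 21*(1/18884) = 1/5529 + 21/18884 = 134993/104409636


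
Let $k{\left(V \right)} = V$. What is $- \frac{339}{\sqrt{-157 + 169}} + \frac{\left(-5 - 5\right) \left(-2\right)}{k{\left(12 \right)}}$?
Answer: $\frac{5}{3} - \frac{113 \sqrt{3}}{2} \approx -96.194$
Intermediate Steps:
$- \frac{339}{\sqrt{-157 + 169}} + \frac{\left(-5 - 5\right) \left(-2\right)}{k{\left(12 \right)}} = - \frac{339}{\sqrt{-157 + 169}} + \frac{\left(-5 - 5\right) \left(-2\right)}{12} = - \frac{339}{\sqrt{12}} + \left(-10\right) \left(-2\right) \frac{1}{12} = - \frac{339}{2 \sqrt{3}} + 20 \cdot \frac{1}{12} = - 339 \frac{\sqrt{3}}{6} + \frac{5}{3} = - \frac{113 \sqrt{3}}{2} + \frac{5}{3} = \frac{5}{3} - \frac{113 \sqrt{3}}{2}$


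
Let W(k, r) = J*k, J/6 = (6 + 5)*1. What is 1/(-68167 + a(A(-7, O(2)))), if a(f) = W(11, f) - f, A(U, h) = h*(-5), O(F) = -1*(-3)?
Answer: -1/67426 ≈ -1.4831e-5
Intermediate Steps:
O(F) = 3
A(U, h) = -5*h
J = 66 (J = 6*((6 + 5)*1) = 6*(11*1) = 6*11 = 66)
W(k, r) = 66*k
a(f) = 726 - f (a(f) = 66*11 - f = 726 - f)
1/(-68167 + a(A(-7, O(2)))) = 1/(-68167 + (726 - (-5)*3)) = 1/(-68167 + (726 - 1*(-15))) = 1/(-68167 + (726 + 15)) = 1/(-68167 + 741) = 1/(-67426) = -1/67426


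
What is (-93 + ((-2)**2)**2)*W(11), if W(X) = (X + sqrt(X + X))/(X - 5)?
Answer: -847/6 - 77*sqrt(22)/6 ≈ -201.36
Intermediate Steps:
W(X) = (X + sqrt(2)*sqrt(X))/(-5 + X) (W(X) = (X + sqrt(2*X))/(-5 + X) = (X + sqrt(2)*sqrt(X))/(-5 + X))
(-93 + ((-2)**2)**2)*W(11) = (-93 + ((-2)**2)**2)*((11 + sqrt(2)*sqrt(11))/(-5 + 11)) = (-93 + 4**2)*((11 + sqrt(22))/6) = (-93 + 16)*((11 + sqrt(22))/6) = -77*(11/6 + sqrt(22)/6) = -847/6 - 77*sqrt(22)/6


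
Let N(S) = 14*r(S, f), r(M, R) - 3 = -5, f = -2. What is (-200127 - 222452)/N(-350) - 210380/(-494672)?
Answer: 3266310777/216419 ≈ 15093.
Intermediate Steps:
r(M, R) = -2 (r(M, R) = 3 - 5 = -2)
N(S) = -28 (N(S) = 14*(-2) = -28)
(-200127 - 222452)/N(-350) - 210380/(-494672) = (-200127 - 222452)/(-28) - 210380/(-494672) = -422579*(-1/28) - 210380*(-1/494672) = 422579/28 + 52595/123668 = 3266310777/216419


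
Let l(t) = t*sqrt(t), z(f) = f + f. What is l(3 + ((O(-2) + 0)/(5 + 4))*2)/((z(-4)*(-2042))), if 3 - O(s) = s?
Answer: 37*sqrt(37)/441072 ≈ 0.00051026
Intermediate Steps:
O(s) = 3 - s
z(f) = 2*f
l(t) = t**(3/2)
l(3 + ((O(-2) + 0)/(5 + 4))*2)/((z(-4)*(-2042))) = (3 + (((3 - 1*(-2)) + 0)/(5 + 4))*2)**(3/2)/(((2*(-4))*(-2042))) = (3 + (((3 + 2) + 0)/9)*2)**(3/2)/((-8*(-2042))) = (3 + ((5 + 0)*(1/9))*2)**(3/2)/16336 = (3 + (5*(1/9))*2)**(3/2)*(1/16336) = (3 + (5/9)*2)**(3/2)*(1/16336) = (3 + 10/9)**(3/2)*(1/16336) = (37/9)**(3/2)*(1/16336) = (37*sqrt(37)/27)*(1/16336) = 37*sqrt(37)/441072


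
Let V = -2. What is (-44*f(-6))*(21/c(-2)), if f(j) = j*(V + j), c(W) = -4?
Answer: 11088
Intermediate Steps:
f(j) = j*(-2 + j)
(-44*f(-6))*(21/c(-2)) = (-(-264)*(-2 - 6))*(21/(-4)) = (-(-264)*(-8))*(21*(-¼)) = -44*48*(-21/4) = -2112*(-21/4) = 11088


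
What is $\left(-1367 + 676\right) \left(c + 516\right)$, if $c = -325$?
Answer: $-131981$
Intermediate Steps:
$\left(-1367 + 676\right) \left(c + 516\right) = \left(-1367 + 676\right) \left(-325 + 516\right) = \left(-691\right) 191 = -131981$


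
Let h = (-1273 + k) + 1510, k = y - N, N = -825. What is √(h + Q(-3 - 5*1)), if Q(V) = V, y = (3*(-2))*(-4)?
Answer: 7*√22 ≈ 32.833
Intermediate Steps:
y = 24 (y = -6*(-4) = 24)
k = 849 (k = 24 - 1*(-825) = 24 + 825 = 849)
h = 1086 (h = (-1273 + 849) + 1510 = -424 + 1510 = 1086)
√(h + Q(-3 - 5*1)) = √(1086 + (-3 - 5*1)) = √(1086 + (-3 - 5)) = √(1086 - 8) = √1078 = 7*√22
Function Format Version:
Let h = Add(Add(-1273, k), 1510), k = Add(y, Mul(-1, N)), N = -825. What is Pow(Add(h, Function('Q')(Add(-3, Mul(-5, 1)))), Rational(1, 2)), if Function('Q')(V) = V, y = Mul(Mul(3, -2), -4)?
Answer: Mul(7, Pow(22, Rational(1, 2))) ≈ 32.833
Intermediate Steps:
y = 24 (y = Mul(-6, -4) = 24)
k = 849 (k = Add(24, Mul(-1, -825)) = Add(24, 825) = 849)
h = 1086 (h = Add(Add(-1273, 849), 1510) = Add(-424, 1510) = 1086)
Pow(Add(h, Function('Q')(Add(-3, Mul(-5, 1)))), Rational(1, 2)) = Pow(Add(1086, Add(-3, Mul(-5, 1))), Rational(1, 2)) = Pow(Add(1086, Add(-3, -5)), Rational(1, 2)) = Pow(Add(1086, -8), Rational(1, 2)) = Pow(1078, Rational(1, 2)) = Mul(7, Pow(22, Rational(1, 2)))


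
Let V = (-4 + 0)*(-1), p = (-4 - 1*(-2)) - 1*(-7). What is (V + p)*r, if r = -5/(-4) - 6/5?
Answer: 9/20 ≈ 0.45000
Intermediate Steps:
p = 5 (p = (-4 + 2) + 7 = -2 + 7 = 5)
r = 1/20 (r = -5*(-1/4) - 6*1/5 = 5/4 - 6/5 = 1/20 ≈ 0.050000)
V = 4 (V = -4*(-1) = 4)
(V + p)*r = (4 + 5)*(1/20) = 9*(1/20) = 9/20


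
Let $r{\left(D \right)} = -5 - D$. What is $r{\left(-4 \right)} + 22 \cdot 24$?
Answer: $527$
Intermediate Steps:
$r{\left(-4 \right)} + 22 \cdot 24 = \left(-5 - -4\right) + 22 \cdot 24 = \left(-5 + 4\right) + 528 = -1 + 528 = 527$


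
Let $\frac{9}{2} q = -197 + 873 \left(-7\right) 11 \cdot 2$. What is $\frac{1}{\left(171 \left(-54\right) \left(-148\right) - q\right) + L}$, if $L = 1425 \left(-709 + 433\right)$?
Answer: $\frac{9}{9029266} \approx 9.9676 \cdot 10^{-7}$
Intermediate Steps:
$q = - \frac{269278}{9}$ ($q = \frac{2 \left(-197 + 873 \left(-7\right) 11 \cdot 2\right)}{9} = \frac{2 \left(-197 + 873 \left(\left(-77\right) 2\right)\right)}{9} = \frac{2 \left(-197 + 873 \left(-154\right)\right)}{9} = \frac{2 \left(-197 - 134442\right)}{9} = \frac{2}{9} \left(-134639\right) = - \frac{269278}{9} \approx -29920.0$)
$L = -393300$ ($L = 1425 \left(-276\right) = -393300$)
$\frac{1}{\left(171 \left(-54\right) \left(-148\right) - q\right) + L} = \frac{1}{\left(171 \left(-54\right) \left(-148\right) - - \frac{269278}{9}\right) - 393300} = \frac{1}{\left(\left(-9234\right) \left(-148\right) + \frac{269278}{9}\right) - 393300} = \frac{1}{\left(1366632 + \frac{269278}{9}\right) - 393300} = \frac{1}{\frac{12568966}{9} - 393300} = \frac{1}{\frac{9029266}{9}} = \frac{9}{9029266}$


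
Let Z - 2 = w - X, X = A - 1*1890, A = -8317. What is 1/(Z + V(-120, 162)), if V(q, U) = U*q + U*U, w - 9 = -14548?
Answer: 1/2474 ≈ 0.00040420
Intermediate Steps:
w = -14539 (w = 9 - 14548 = -14539)
X = -10207 (X = -8317 - 1*1890 = -8317 - 1890 = -10207)
V(q, U) = U² + U*q (V(q, U) = U*q + U² = U² + U*q)
Z = -4330 (Z = 2 + (-14539 - 1*(-10207)) = 2 + (-14539 + 10207) = 2 - 4332 = -4330)
1/(Z + V(-120, 162)) = 1/(-4330 + 162*(162 - 120)) = 1/(-4330 + 162*42) = 1/(-4330 + 6804) = 1/2474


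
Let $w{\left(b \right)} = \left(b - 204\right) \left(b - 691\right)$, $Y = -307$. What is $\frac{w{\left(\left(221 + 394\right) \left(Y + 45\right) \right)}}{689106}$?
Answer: $\frac{395564079}{10441} \approx 37886.0$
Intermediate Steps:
$w{\left(b \right)} = \left(-691 + b\right) \left(-204 + b\right)$ ($w{\left(b \right)} = \left(-204 + b\right) \left(-691 + b\right) = \left(-691 + b\right) \left(-204 + b\right)$)
$\frac{w{\left(\left(221 + 394\right) \left(Y + 45\right) \right)}}{689106} = \frac{140964 + \left(\left(221 + 394\right) \left(-307 + 45\right)\right)^{2} - 895 \left(221 + 394\right) \left(-307 + 45\right)}{689106} = \left(140964 + \left(615 \left(-262\right)\right)^{2} - 895 \cdot 615 \left(-262\right)\right) \frac{1}{689106} = \left(140964 + \left(-161130\right)^{2} - -144211350\right) \frac{1}{689106} = \left(140964 + 25962876900 + 144211350\right) \frac{1}{689106} = 26107229214 \cdot \frac{1}{689106} = \frac{395564079}{10441}$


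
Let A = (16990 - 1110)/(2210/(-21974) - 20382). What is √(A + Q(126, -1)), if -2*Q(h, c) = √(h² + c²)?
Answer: √(-156285137324419360 - 100296580197566642*√15877)/447876278 ≈ 7.9863*I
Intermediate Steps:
Q(h, c) = -√(c² + h²)/2 (Q(h, c) = -√(h² + c²)/2 = -√(c² + h²)/2)
A = -174473560/223938139 (A = 15880/(2210*(-1/21974) - 20382) = 15880/(-1105/10987 - 20382) = 15880/(-223938139/10987) = 15880*(-10987/223938139) = -174473560/223938139 ≈ -0.77911)
√(A + Q(126, -1)) = √(-174473560/223938139 - √((-1)² + 126²)/2) = √(-174473560/223938139 - √(1 + 15876)/2) = √(-174473560/223938139 - √15877/2)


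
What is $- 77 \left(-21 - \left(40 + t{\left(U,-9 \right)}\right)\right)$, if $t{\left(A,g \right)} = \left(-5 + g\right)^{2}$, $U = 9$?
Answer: $19789$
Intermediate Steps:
$- 77 \left(-21 - \left(40 + t{\left(U,-9 \right)}\right)\right) = - 77 \left(-21 - \left(40 + \left(-5 - 9\right)^{2}\right)\right) = - 77 \left(-21 - 236\right) = \left(-77\right) \left(-257\right) = 19789$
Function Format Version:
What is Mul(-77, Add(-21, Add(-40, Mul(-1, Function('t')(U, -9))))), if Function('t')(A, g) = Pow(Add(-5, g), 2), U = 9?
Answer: 19789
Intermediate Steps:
Mul(-77, Add(-21, Add(-40, Mul(-1, Function('t')(U, -9))))) = Mul(-77, Add(-21, Add(-40, Mul(-1, Pow(Add(-5, -9), 2))))) = Mul(-77, Add(-21, Add(-40, Mul(-1, Pow(-14, 2))))) = Mul(-77, Add(-21, Add(-40, Mul(-1, 196)))) = Mul(-77, Add(-21, Add(-40, -196))) = Mul(-77, Add(-21, -236)) = Mul(-77, -257) = 19789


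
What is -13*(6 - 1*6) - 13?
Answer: -13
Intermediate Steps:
-13*(6 - 1*6) - 13 = -13*(6 - 6) - 13 = -13*0 - 13 = 0 - 13 = -13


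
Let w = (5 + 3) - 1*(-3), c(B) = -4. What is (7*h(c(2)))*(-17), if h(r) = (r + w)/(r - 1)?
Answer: 833/5 ≈ 166.60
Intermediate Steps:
w = 11 (w = 8 + 3 = 11)
h(r) = (11 + r)/(-1 + r) (h(r) = (r + 11)/(r - 1) = (11 + r)/(-1 + r))
(7*h(c(2)))*(-17) = (7*((11 - 4)/(-1 - 4)))*(-17) = (7*(7/(-5)))*(-17) = (7*(-⅕*7))*(-17) = (7*(-7/5))*(-17) = -49/5*(-17) = 833/5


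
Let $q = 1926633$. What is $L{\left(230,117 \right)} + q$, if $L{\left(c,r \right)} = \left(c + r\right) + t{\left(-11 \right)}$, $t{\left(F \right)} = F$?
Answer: $1926969$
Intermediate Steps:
$L{\left(c,r \right)} = -11 + c + r$ ($L{\left(c,r \right)} = \left(c + r\right) - 11 = -11 + c + r$)
$L{\left(230,117 \right)} + q = \left(-11 + 230 + 117\right) + 1926633 = 336 + 1926633 = 1926969$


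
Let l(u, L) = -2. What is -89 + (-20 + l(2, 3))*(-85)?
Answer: 1781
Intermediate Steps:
-89 + (-20 + l(2, 3))*(-85) = -89 + (-20 - 2)*(-85) = -89 - 22*(-85) = -89 + 1870 = 1781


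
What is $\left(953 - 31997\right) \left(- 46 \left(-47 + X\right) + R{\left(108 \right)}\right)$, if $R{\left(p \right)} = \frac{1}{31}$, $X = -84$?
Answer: $- \frac{5799236508}{31} \approx -1.8707 \cdot 10^{8}$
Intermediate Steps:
$R{\left(p \right)} = \frac{1}{31}$
$\left(953 - 31997\right) \left(- 46 \left(-47 + X\right) + R{\left(108 \right)}\right) = \left(953 - 31997\right) \left(- 46 \left(-47 - 84\right) + \frac{1}{31}\right) = - 31044 \left(\left(-46\right) \left(-131\right) + \frac{1}{31}\right) = - 31044 \left(6026 + \frac{1}{31}\right) = \left(-31044\right) \frac{186807}{31} = - \frac{5799236508}{31}$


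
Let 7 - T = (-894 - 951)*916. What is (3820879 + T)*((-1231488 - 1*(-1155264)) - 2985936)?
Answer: -16875275916960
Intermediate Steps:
T = 1690027 (T = 7 - (-894 - 951)*916 = 7 - (-1845)*916 = 7 - 1*(-1690020) = 7 + 1690020 = 1690027)
(3820879 + T)*((-1231488 - 1*(-1155264)) - 2985936) = (3820879 + 1690027)*((-1231488 - 1*(-1155264)) - 2985936) = 5510906*((-1231488 + 1155264) - 2985936) = 5510906*(-76224 - 2985936) = 5510906*(-3062160) = -16875275916960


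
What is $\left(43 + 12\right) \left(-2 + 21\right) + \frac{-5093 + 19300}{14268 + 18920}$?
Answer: $\frac{34695667}{33188} \approx 1045.4$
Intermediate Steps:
$\left(43 + 12\right) \left(-2 + 21\right) + \frac{-5093 + 19300}{14268 + 18920} = 55 \cdot 19 + \frac{14207}{33188} = 1045 + 14207 \cdot \frac{1}{33188} = 1045 + \frac{14207}{33188} = \frac{34695667}{33188}$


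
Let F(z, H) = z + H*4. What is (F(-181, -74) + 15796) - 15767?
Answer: -448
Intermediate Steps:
F(z, H) = z + 4*H
(F(-181, -74) + 15796) - 15767 = ((-181 + 4*(-74)) + 15796) - 15767 = ((-181 - 296) + 15796) - 15767 = (-477 + 15796) - 15767 = 15319 - 15767 = -448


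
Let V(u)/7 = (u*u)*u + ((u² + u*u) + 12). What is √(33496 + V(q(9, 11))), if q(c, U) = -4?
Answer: 2*√8339 ≈ 182.64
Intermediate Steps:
V(u) = 84 + 7*u³ + 14*u² (V(u) = 7*((u*u)*u + ((u² + u*u) + 12)) = 7*(u²*u + ((u² + u²) + 12)) = 7*(u³ + (2*u² + 12)) = 7*(u³ + (12 + 2*u²)) = 7*(12 + u³ + 2*u²) = 84 + 7*u³ + 14*u²)
√(33496 + V(q(9, 11))) = √(33496 + (84 + 7*(-4)³ + 14*(-4)²)) = √(33496 + (84 + 7*(-64) + 14*16)) = √(33496 + (84 - 448 + 224)) = √(33496 - 140) = √33356 = 2*√8339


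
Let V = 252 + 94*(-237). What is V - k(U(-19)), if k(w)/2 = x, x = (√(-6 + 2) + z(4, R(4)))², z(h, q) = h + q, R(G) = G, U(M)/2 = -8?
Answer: -22146 - 64*I ≈ -22146.0 - 64.0*I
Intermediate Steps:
U(M) = -16 (U(M) = 2*(-8) = -16)
V = -22026 (V = 252 - 22278 = -22026)
x = (8 + 2*I)² (x = (√(-6 + 2) + (4 + 4))² = (√(-4) + 8)² = (2*I + 8)² = (8 + 2*I)² ≈ 60.0 + 32.0*I)
k(w) = 120 + 64*I (k(w) = 2*(60 + 32*I) = 120 + 64*I)
V - k(U(-19)) = -22026 - (120 + 64*I) = -22026 + (-120 - 64*I) = -22146 - 64*I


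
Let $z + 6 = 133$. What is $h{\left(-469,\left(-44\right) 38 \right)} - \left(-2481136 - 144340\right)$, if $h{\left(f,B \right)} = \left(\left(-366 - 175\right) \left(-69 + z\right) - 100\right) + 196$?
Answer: $2594194$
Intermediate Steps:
$z = 127$ ($z = -6 + 133 = 127$)
$h{\left(f,B \right)} = -31282$ ($h{\left(f,B \right)} = \left(\left(-366 - 175\right) \left(-69 + 127\right) - 100\right) + 196 = \left(\left(-541\right) 58 - 100\right) + 196 = \left(-31378 - 100\right) + 196 = -31478 + 196 = -31282$)
$h{\left(-469,\left(-44\right) 38 \right)} - \left(-2481136 - 144340\right) = -31282 - \left(-2481136 - 144340\right) = -31282 - -2625476 = -31282 + 2625476 = 2594194$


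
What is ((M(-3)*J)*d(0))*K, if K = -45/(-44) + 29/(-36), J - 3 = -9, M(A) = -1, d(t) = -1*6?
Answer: -86/11 ≈ -7.8182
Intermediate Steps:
d(t) = -6
J = -6 (J = 3 - 9 = -6)
K = 43/198 (K = -45*(-1/44) + 29*(-1/36) = 45/44 - 29/36 = 43/198 ≈ 0.21717)
((M(-3)*J)*d(0))*K = (-1*(-6)*(-6))*(43/198) = (6*(-6))*(43/198) = -36*43/198 = -86/11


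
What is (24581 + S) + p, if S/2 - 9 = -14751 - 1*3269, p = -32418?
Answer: -43859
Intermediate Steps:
S = -36022 (S = 18 + 2*(-14751 - 1*3269) = 18 + 2*(-14751 - 3269) = 18 + 2*(-18020) = 18 - 36040 = -36022)
(24581 + S) + p = (24581 - 36022) - 32418 = -11441 - 32418 = -43859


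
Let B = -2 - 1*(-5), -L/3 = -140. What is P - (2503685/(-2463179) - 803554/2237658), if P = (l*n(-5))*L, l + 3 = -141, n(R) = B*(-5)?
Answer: 2500134586397169148/2755876097391 ≈ 9.0720e+5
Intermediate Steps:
L = 420 (L = -3*(-140) = 420)
B = 3 (B = -2 + 5 = 3)
n(R) = -15 (n(R) = 3*(-5) = -15)
l = -144 (l = -3 - 141 = -144)
P = 907200 (P = -144*(-15)*420 = 2160*420 = 907200)
P - (2503685/(-2463179) - 803554/2237658) = 907200 - (2503685/(-2463179) - 803554/2237658) = 907200 - (2503685*(-1/2463179) - 803554*1/2237658) = 907200 - (-2503685/2463179 - 401777/1118829) = 907200 - 1*(-3790844053948/2755876097391) = 907200 + 3790844053948/2755876097391 = 2500134586397169148/2755876097391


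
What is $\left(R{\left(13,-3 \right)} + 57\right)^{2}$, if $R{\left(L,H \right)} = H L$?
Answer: $324$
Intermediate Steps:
$\left(R{\left(13,-3 \right)} + 57\right)^{2} = \left(\left(-3\right) 13 + 57\right)^{2} = \left(-39 + 57\right)^{2} = 18^{2} = 324$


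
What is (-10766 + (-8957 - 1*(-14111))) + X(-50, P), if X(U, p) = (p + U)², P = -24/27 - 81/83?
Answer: -1630526459/558009 ≈ -2922.0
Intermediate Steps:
P = -1393/747 (P = -24*1/27 - 81*1/83 = -8/9 - 81/83 = -1393/747 ≈ -1.8648)
X(U, p) = (U + p)²
(-10766 + (-8957 - 1*(-14111))) + X(-50, P) = (-10766 + (-8957 - 1*(-14111))) + (-50 - 1393/747)² = (-10766 + (-8957 + 14111)) + (-38743/747)² = (-10766 + 5154) + 1501020049/558009 = -5612 + 1501020049/558009 = -1630526459/558009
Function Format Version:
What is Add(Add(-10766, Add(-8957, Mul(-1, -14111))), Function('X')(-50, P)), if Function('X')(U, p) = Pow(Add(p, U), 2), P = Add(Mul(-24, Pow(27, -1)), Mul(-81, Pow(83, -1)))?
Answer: Rational(-1630526459, 558009) ≈ -2922.0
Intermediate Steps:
P = Rational(-1393, 747) (P = Add(Mul(-24, Rational(1, 27)), Mul(-81, Rational(1, 83))) = Add(Rational(-8, 9), Rational(-81, 83)) = Rational(-1393, 747) ≈ -1.8648)
Function('X')(U, p) = Pow(Add(U, p), 2)
Add(Add(-10766, Add(-8957, Mul(-1, -14111))), Function('X')(-50, P)) = Add(Add(-10766, Add(-8957, Mul(-1, -14111))), Pow(Add(-50, Rational(-1393, 747)), 2)) = Add(Add(-10766, Add(-8957, 14111)), Pow(Rational(-38743, 747), 2)) = Add(Add(-10766, 5154), Rational(1501020049, 558009)) = Add(-5612, Rational(1501020049, 558009)) = Rational(-1630526459, 558009)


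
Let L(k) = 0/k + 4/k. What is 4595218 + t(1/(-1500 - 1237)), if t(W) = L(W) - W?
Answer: 12547146991/2737 ≈ 4.5843e+6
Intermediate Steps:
L(k) = 4/k (L(k) = 0 + 4/k = 4/k)
t(W) = -W + 4/W (t(W) = 4/W - W = -W + 4/W)
4595218 + t(1/(-1500 - 1237)) = 4595218 + (-1/(-1500 - 1237) + 4/(1/(-1500 - 1237))) = 4595218 + (-1/(-2737) + 4/(1/(-2737))) = 4595218 + (-1*(-1/2737) + 4/(-1/2737)) = 4595218 + (1/2737 + 4*(-2737)) = 4595218 + (1/2737 - 10948) = 4595218 - 29964675/2737 = 12547146991/2737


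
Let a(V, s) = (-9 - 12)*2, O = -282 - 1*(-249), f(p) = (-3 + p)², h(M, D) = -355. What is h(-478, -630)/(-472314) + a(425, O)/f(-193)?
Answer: -221411/648014808 ≈ -0.00034168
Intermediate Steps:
O = -33 (O = -282 + 249 = -33)
a(V, s) = -42 (a(V, s) = -21*2 = -42)
h(-478, -630)/(-472314) + a(425, O)/f(-193) = -355/(-472314) - 42/(-3 - 193)² = -355*(-1/472314) - 42/((-196)²) = 355/472314 - 42/38416 = 355/472314 - 42*1/38416 = 355/472314 - 3/2744 = -221411/648014808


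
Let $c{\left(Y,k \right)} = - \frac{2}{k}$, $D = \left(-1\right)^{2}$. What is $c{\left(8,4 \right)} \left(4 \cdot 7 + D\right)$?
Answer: $- \frac{29}{2} \approx -14.5$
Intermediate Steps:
$D = 1$
$c{\left(8,4 \right)} \left(4 \cdot 7 + D\right) = - \frac{2}{4} \left(4 \cdot 7 + 1\right) = \left(-2\right) \frac{1}{4} \left(28 + 1\right) = \left(- \frac{1}{2}\right) 29 = - \frac{29}{2}$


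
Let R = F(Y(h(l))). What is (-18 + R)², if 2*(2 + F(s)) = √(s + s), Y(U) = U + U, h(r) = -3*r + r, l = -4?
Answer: 408 - 80*√2 ≈ 294.86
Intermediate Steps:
h(r) = -2*r
Y(U) = 2*U
F(s) = -2 + √2*√s/2 (F(s) = -2 + √(s + s)/2 = -2 + √(2*s)/2 = -2 + (√2*√s)/2 = -2 + √2*√s/2)
R = -2 + 2*√2 (R = -2 + √2*√(2*(-2*(-4)))/2 = -2 + √2*√(2*8)/2 = -2 + √2*√16/2 = -2 + (½)*√2*4 = -2 + 2*√2 ≈ 0.82843)
(-18 + R)² = (-18 + (-2 + 2*√2))² = (-20 + 2*√2)²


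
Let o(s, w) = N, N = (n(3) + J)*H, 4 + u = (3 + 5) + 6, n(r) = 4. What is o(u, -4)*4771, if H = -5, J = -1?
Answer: -71565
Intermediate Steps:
u = 10 (u = -4 + ((3 + 5) + 6) = -4 + (8 + 6) = -4 + 14 = 10)
N = -15 (N = (4 - 1)*(-5) = 3*(-5) = -15)
o(s, w) = -15
o(u, -4)*4771 = -15*4771 = -71565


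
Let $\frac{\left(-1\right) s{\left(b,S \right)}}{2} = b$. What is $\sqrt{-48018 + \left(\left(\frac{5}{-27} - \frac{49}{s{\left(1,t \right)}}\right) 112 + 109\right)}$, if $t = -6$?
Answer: $\frac{i \sqrt{3660045}}{9} \approx 212.57 i$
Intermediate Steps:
$s{\left(b,S \right)} = - 2 b$
$\sqrt{-48018 + \left(\left(\frac{5}{-27} - \frac{49}{s{\left(1,t \right)}}\right) 112 + 109\right)} = \sqrt{-48018 + \left(\left(\frac{5}{-27} - \frac{49}{\left(-2\right) 1}\right) 112 + 109\right)} = \sqrt{-48018 + \left(\left(5 \left(- \frac{1}{27}\right) - \frac{49}{-2}\right) 112 + 109\right)} = \sqrt{-48018 + \left(\left(- \frac{5}{27} - - \frac{49}{2}\right) 112 + 109\right)} = \sqrt{-48018 + \left(\left(- \frac{5}{27} + \frac{49}{2}\right) 112 + 109\right)} = \sqrt{-48018 + \left(\frac{1313}{54} \cdot 112 + 109\right)} = \sqrt{-48018 + \left(\frac{73528}{27} + 109\right)} = \sqrt{-48018 + \frac{76471}{27}} = \sqrt{- \frac{1220015}{27}} = \frac{i \sqrt{3660045}}{9}$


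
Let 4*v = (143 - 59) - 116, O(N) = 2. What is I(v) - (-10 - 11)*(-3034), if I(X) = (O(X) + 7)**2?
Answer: -63633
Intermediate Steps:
v = -8 (v = ((143 - 59) - 116)/4 = (84 - 116)/4 = (1/4)*(-32) = -8)
I(X) = 81 (I(X) = (2 + 7)**2 = 9**2 = 81)
I(v) - (-10 - 11)*(-3034) = 81 - (-10 - 11)*(-3034) = 81 - (-21)*(-3034) = 81 - 1*63714 = 81 - 63714 = -63633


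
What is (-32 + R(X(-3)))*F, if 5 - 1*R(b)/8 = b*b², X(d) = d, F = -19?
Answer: -4256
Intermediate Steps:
R(b) = 40 - 8*b³ (R(b) = 40 - 8*b*b² = 40 - 8*b³)
(-32 + R(X(-3)))*F = (-32 + (40 - 8*(-3)³))*(-19) = (-32 + (40 - 8*(-27)))*(-19) = (-32 + (40 + 216))*(-19) = (-32 + 256)*(-19) = 224*(-19) = -4256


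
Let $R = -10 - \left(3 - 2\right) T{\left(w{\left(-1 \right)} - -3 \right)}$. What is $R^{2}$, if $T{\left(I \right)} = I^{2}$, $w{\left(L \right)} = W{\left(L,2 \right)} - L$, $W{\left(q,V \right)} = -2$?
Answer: $196$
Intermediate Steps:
$w{\left(L \right)} = -2 - L$
$R = -14$ ($R = -10 - \left(3 - 2\right) \left(\left(-2 - -1\right) - -3\right)^{2} = -10 - 1 \left(\left(-2 + 1\right) + 3\right)^{2} = -10 - 1 \left(-1 + 3\right)^{2} = -10 - 1 \cdot 2^{2} = -10 - 1 \cdot 4 = -10 - 4 = -14$)
$R^{2} = \left(-14\right)^{2} = 196$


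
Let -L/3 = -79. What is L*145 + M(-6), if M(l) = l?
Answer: 34359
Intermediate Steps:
L = 237 (L = -3*(-79) = 237)
L*145 + M(-6) = 237*145 - 6 = 34365 - 6 = 34359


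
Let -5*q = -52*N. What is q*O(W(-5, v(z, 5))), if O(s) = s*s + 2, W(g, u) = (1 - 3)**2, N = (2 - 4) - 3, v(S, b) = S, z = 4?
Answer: -936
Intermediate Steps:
N = -5 (N = -2 - 3 = -5)
W(g, u) = 4 (W(g, u) = (-2)**2 = 4)
O(s) = 2 + s**2 (O(s) = s**2 + 2 = 2 + s**2)
q = -52 (q = -(-52)*(-5)/5 = -1/5*260 = -52)
q*O(W(-5, v(z, 5))) = -52*(2 + 4**2) = -52*(2 + 16) = -52*18 = -936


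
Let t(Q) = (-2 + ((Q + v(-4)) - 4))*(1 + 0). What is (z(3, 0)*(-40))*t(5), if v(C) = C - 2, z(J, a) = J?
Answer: 840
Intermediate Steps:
v(C) = -2 + C
t(Q) = -12 + Q (t(Q) = (-2 + ((Q + (-2 - 4)) - 4))*(1 + 0) = (-2 + ((Q - 6) - 4))*1 = (-2 + ((-6 + Q) - 4))*1 = (-2 + (-10 + Q))*1 = (-12 + Q)*1 = -12 + Q)
(z(3, 0)*(-40))*t(5) = (3*(-40))*(-12 + 5) = -120*(-7) = 840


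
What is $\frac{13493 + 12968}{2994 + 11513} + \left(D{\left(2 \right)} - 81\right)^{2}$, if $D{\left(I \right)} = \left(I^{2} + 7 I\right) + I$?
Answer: $\frac{54007008}{14507} \approx 3722.8$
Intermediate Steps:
$D{\left(I \right)} = I^{2} + 8 I$
$\frac{13493 + 12968}{2994 + 11513} + \left(D{\left(2 \right)} - 81\right)^{2} = \frac{13493 + 12968}{2994 + 11513} + \left(2 \left(8 + 2\right) - 81\right)^{2} = \frac{26461}{14507} + \left(2 \cdot 10 - 81\right)^{2} = 26461 \cdot \frac{1}{14507} + \left(20 - 81\right)^{2} = \frac{26461}{14507} + \left(-61\right)^{2} = \frac{26461}{14507} + 3721 = \frac{54007008}{14507}$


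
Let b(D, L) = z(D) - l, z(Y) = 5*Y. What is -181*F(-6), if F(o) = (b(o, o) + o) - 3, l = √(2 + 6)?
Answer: 7059 + 362*√2 ≈ 7570.9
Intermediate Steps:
l = 2*√2 (l = √8 = 2*√2 ≈ 2.8284)
b(D, L) = -2*√2 + 5*D (b(D, L) = 5*D - 2*√2 = -2*√2 + 5*D)
F(o) = -3 - 2*√2 + 6*o (F(o) = ((-2*√2 + 5*o) + o) - 3 = (-2*√2 + 6*o) - 3 = -3 - 2*√2 + 6*o)
-181*F(-6) = -181*(-3 - 2*√2 + 6*(-6)) = -181*(-3 - 2*√2 - 36) = -181*(-39 - 2*√2) = 7059 + 362*√2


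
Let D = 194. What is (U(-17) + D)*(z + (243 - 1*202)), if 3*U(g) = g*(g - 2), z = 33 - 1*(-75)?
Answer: 134845/3 ≈ 44948.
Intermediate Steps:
z = 108 (z = 33 + 75 = 108)
U(g) = g*(-2 + g)/3 (U(g) = (g*(g - 2))/3 = (g*(-2 + g))/3 = g*(-2 + g)/3)
(U(-17) + D)*(z + (243 - 1*202)) = ((⅓)*(-17)*(-2 - 17) + 194)*(108 + (243 - 1*202)) = ((⅓)*(-17)*(-19) + 194)*(108 + (243 - 202)) = (323/3 + 194)*(108 + 41) = (905/3)*149 = 134845/3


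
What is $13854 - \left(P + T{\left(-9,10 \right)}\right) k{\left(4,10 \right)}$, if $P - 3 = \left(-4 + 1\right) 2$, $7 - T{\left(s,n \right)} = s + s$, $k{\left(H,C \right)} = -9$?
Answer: $14052$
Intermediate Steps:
$T{\left(s,n \right)} = 7 - 2 s$ ($T{\left(s,n \right)} = 7 - \left(s + s\right) = 7 - 2 s$)
$P = -3$ ($P = 3 + \left(-4 + 1\right) 2 = 3 - 6 = -3$)
$13854 - \left(P + T{\left(-9,10 \right)}\right) k{\left(4,10 \right)} = 13854 - \left(-3 + \left(7 - -18\right)\right) \left(-9\right) = 13854 - \left(-3 + \left(7 + 18\right)\right) \left(-9\right) = 13854 - \left(-3 + 25\right) \left(-9\right) = 13854 - 22 \left(-9\right) = 13854 - -198 = 13854 + 198 = 14052$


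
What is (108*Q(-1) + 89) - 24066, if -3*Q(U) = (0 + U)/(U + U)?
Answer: -23995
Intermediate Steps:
Q(U) = -⅙ (Q(U) = -(0 + U)/(3*(U + U)) = -U/(3*(2*U)) = -U*1/(2*U)/3 = -⅓*½ = -⅙)
(108*Q(-1) + 89) - 24066 = (108*(-⅙) + 89) - 24066 = (-18 + 89) - 24066 = 71 - 24066 = -23995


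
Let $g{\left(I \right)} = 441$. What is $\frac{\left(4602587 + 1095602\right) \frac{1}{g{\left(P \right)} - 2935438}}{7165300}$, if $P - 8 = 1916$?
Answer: $- \frac{5698189}{21030134004100} \approx -2.7095 \cdot 10^{-7}$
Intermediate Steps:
$P = 1924$ ($P = 8 + 1916 = 1924$)
$\frac{\left(4602587 + 1095602\right) \frac{1}{g{\left(P \right)} - 2935438}}{7165300} = \frac{\left(4602587 + 1095602\right) \frac{1}{441 - 2935438}}{7165300} = \frac{5698189}{-2934997} \cdot \frac{1}{7165300} = 5698189 \left(- \frac{1}{2934997}\right) \frac{1}{7165300} = \left(- \frac{5698189}{2934997}\right) \frac{1}{7165300} = - \frac{5698189}{21030134004100}$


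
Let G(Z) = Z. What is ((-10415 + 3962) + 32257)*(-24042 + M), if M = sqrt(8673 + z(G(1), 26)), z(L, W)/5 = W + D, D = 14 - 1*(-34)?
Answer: -620379768 + 25804*sqrt(9043) ≈ -6.1793e+8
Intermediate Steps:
D = 48 (D = 14 + 34 = 48)
z(L, W) = 240 + 5*W (z(L, W) = 5*(W + 48) = 5*(48 + W) = 240 + 5*W)
M = sqrt(9043) (M = sqrt(8673 + (240 + 5*26)) = sqrt(8673 + (240 + 130)) = sqrt(8673 + 370) = sqrt(9043) ≈ 95.095)
((-10415 + 3962) + 32257)*(-24042 + M) = ((-10415 + 3962) + 32257)*(-24042 + sqrt(9043)) = (-6453 + 32257)*(-24042 + sqrt(9043)) = 25804*(-24042 + sqrt(9043)) = -620379768 + 25804*sqrt(9043)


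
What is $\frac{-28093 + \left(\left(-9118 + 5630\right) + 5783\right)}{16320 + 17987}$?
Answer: $- \frac{25798}{34307} \approx -0.75198$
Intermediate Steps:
$\frac{-28093 + \left(\left(-9118 + 5630\right) + 5783\right)}{16320 + 17987} = \frac{-28093 + \left(-3488 + 5783\right)}{34307} = \left(-28093 + 2295\right) \frac{1}{34307} = \left(-25798\right) \frac{1}{34307} = - \frac{25798}{34307}$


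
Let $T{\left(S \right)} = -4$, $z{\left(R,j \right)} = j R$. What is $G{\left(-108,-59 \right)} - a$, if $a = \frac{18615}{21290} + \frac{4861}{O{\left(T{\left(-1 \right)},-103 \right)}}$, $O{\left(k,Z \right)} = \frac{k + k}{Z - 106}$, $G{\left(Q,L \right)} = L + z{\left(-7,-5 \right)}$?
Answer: $- \frac{2163379081}{17032} \approx -1.2702 \cdot 10^{5}$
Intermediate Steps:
$z{\left(R,j \right)} = R j$
$G{\left(Q,L \right)} = 35 + L$ ($G{\left(Q,L \right)} = L - -35 = L + 35 = 35 + L$)
$O{\left(k,Z \right)} = \frac{2 k}{-106 + Z}$
$a = \frac{2162970313}{17032}$ ($a = \frac{18615}{21290} + \frac{4861}{2 \left(-4\right) \frac{1}{-106 - 103}} = 18615 \cdot \frac{1}{21290} + \frac{4861}{2 \left(-4\right) \frac{1}{-209}} = \frac{3723}{4258} + \frac{4861}{2 \left(-4\right) \left(- \frac{1}{209}\right)} = \frac{3723}{4258} + \frac{4861}{\frac{8}{209}} = \frac{3723}{4258} + 4861 \cdot \frac{209}{8} = \frac{3723}{4258} + \frac{1015949}{8} = \frac{2162970313}{17032} \approx 1.2699 \cdot 10^{5}$)
$G{\left(-108,-59 \right)} - a = \left(35 - 59\right) - \frac{2162970313}{17032} = -24 - \frac{2162970313}{17032} = - \frac{2163379081}{17032}$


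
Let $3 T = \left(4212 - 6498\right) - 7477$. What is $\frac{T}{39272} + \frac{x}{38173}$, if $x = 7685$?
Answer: $\frac{532732961}{4497390168} \approx 0.11845$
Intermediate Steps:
$T = - \frac{9763}{3}$ ($T = \frac{\left(4212 - 6498\right) - 7477}{3} = \frac{-2286 - 7477}{3} = \frac{1}{3} \left(-9763\right) = - \frac{9763}{3} \approx -3254.3$)
$\frac{T}{39272} + \frac{x}{38173} = - \frac{9763}{3 \cdot 39272} + \frac{7685}{38173} = \left(- \frac{9763}{3}\right) \frac{1}{39272} + 7685 \cdot \frac{1}{38173} = - \frac{9763}{117816} + \frac{7685}{38173} = \frac{532732961}{4497390168}$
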